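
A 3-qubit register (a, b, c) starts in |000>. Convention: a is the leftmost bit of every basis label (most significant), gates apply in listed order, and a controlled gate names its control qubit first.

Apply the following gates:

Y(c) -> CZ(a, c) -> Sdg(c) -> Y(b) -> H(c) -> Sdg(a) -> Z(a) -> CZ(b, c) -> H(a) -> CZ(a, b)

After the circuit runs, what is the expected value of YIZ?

In the final state, YIZ has expectation 0.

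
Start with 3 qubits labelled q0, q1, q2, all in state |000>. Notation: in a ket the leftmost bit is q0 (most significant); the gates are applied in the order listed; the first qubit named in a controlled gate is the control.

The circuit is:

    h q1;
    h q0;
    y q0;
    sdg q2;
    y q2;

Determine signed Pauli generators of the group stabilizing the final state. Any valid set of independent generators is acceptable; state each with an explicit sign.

The stabilizer group can be generated by -XII, +IXI, -IIZ, among other valid generating sets.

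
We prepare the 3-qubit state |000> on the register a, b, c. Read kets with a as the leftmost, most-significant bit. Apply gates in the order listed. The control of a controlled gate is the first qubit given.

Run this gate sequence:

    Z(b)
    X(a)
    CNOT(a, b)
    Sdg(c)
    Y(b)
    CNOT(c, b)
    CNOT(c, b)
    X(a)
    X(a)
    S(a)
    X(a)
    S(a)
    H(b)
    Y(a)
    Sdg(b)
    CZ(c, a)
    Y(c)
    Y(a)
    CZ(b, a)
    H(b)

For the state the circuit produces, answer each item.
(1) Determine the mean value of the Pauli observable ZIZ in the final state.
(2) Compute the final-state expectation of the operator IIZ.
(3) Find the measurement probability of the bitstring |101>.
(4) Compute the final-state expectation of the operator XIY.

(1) In the final state, ZIZ has expectation -1.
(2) The observable IIZ averages to -1.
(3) A full measurement returns |101> with probability 0.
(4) The expectation value of XIY is 0.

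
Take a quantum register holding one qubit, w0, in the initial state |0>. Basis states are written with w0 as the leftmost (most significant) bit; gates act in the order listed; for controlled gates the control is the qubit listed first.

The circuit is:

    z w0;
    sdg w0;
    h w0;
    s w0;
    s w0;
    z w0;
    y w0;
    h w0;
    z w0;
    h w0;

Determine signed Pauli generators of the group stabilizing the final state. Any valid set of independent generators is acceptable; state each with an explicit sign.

The stabilizer group can be generated by -X, among other valid generating sets.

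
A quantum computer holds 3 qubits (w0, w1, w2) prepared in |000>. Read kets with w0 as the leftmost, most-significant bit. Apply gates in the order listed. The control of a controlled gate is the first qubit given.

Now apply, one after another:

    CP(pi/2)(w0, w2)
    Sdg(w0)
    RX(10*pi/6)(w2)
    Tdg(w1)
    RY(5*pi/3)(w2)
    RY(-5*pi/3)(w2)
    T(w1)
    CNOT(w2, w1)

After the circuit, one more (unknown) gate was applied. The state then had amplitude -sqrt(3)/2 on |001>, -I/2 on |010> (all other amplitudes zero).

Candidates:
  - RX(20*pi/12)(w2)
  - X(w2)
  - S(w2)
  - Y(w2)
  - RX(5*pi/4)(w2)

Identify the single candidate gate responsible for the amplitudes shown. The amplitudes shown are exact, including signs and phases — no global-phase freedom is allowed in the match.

The applied gate was X(w2). Key observation: the block from step 4 through step 7 cancels to the identity and can be dropped.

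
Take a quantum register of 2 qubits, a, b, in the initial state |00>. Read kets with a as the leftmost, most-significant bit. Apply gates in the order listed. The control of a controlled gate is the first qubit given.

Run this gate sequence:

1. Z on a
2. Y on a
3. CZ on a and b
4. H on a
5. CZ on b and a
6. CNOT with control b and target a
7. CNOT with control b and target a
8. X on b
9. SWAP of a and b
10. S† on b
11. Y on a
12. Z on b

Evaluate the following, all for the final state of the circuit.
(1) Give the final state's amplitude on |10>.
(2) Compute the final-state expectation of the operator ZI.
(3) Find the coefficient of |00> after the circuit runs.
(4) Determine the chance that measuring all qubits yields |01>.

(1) The final state's coefficient on |10> equals 0.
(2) The expectation value of ZI is 1.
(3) The amplitude on |00> is sqrt(2)/2.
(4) A full measurement returns |01> with probability 1/2.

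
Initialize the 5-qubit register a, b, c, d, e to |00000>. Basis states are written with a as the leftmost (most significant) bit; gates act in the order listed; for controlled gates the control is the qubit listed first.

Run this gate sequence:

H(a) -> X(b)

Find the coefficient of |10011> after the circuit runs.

The final state's coefficient on |10011> equals 0.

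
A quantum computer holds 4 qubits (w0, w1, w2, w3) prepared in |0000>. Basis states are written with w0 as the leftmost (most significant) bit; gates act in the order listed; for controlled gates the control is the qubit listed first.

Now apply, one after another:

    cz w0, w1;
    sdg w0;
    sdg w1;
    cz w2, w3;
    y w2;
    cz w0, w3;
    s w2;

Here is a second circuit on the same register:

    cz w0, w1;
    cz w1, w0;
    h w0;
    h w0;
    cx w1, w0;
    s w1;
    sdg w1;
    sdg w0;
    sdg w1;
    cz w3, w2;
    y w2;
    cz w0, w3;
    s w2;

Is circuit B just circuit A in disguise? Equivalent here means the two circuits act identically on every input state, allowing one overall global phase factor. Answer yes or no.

No — the two circuits implement different unitaries, even allowing a global phase.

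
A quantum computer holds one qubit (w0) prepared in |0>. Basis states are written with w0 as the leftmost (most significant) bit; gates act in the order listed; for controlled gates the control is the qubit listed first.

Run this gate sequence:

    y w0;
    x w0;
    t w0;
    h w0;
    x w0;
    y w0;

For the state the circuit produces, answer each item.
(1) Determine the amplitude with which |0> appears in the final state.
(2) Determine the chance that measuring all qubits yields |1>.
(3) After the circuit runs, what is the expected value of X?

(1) |0> carries amplitude sqrt(2)/2 in the final state.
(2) The probability of measuring |1> is 1/2.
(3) In the final state, X has expectation -1.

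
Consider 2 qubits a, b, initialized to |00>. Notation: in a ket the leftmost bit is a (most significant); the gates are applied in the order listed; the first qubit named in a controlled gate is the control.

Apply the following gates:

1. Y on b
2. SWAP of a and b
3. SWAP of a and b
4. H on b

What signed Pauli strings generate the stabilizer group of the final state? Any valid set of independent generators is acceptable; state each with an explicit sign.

One valid set of independent stabilizer generators is -IX, +ZI (any independent generating set of the same group is equally correct).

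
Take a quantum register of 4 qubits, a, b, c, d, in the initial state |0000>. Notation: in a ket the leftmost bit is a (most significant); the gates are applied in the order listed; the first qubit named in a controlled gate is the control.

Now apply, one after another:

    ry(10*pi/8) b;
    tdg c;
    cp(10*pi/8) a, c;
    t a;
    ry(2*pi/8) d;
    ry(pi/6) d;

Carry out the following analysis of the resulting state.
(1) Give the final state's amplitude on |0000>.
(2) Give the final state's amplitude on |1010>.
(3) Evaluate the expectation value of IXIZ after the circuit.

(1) The final state's coefficient on |0000> equals -sqrt(3)/4 - sqrt(2)/8 + sqrt(6)/8.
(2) The final state's coefficient on |1010> equals 0.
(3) In the final state, IXIZ has expectation 1/4 - sqrt(3)/4.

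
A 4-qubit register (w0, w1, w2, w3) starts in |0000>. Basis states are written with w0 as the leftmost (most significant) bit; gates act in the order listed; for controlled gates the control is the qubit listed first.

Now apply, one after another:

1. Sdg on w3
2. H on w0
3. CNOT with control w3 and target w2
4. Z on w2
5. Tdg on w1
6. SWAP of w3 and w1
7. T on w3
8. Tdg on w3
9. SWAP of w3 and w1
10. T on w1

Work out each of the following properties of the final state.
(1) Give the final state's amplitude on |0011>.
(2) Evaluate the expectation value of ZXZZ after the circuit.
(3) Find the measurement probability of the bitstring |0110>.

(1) The final state's coefficient on |0011> equals 0. Key observation: gates 5-10 undo each other exactly, leaving only the rest of the circuit to track.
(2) The expectation value of ZXZZ is 0.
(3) A full measurement returns |0110> with probability 0.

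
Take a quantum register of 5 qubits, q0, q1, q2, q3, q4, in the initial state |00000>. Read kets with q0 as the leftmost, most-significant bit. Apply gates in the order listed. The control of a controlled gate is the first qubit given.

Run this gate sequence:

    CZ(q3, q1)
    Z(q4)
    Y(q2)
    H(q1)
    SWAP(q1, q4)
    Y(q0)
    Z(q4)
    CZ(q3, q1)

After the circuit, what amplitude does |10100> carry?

The final state's coefficient on |10100> equals -sqrt(2)/2.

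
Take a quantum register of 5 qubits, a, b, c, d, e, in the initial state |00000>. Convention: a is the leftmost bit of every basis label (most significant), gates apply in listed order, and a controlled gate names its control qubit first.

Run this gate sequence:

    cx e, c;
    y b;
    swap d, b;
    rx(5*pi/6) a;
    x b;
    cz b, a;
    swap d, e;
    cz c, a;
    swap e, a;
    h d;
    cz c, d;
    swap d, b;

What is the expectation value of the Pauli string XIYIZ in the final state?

The observable XIYIZ averages to 0.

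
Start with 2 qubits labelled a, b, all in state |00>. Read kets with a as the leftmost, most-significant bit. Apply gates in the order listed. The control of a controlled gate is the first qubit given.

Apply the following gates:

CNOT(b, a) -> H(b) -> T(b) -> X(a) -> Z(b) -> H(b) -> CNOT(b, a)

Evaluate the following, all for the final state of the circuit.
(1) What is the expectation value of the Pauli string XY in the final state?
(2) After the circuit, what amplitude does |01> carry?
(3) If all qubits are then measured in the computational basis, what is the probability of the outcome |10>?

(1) The expectation value of XY is sqrt(2)/2.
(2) The amplitude on |01> is 1/2 + exp(I*pi/4)/2.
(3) A full measurement returns |10> with probability 1/2 - sqrt(2)/4.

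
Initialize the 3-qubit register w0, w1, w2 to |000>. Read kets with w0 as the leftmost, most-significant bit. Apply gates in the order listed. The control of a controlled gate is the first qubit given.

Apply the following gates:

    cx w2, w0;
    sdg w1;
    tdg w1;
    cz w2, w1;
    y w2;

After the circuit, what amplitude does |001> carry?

|001> carries amplitude I in the final state.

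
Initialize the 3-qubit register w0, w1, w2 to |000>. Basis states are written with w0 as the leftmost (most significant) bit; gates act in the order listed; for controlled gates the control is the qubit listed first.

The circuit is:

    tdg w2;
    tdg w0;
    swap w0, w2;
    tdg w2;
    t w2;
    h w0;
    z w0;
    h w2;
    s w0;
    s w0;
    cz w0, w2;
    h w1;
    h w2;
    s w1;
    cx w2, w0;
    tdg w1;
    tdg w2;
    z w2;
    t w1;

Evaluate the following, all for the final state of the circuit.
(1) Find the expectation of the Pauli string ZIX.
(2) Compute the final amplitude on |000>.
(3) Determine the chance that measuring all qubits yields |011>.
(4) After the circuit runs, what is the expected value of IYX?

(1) The observable ZIX averages to -sqrt(2)/2.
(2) |000> carries amplitude 1/2 in the final state.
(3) The probability of measuring |011> is 1/4.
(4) In the final state, IYX has expectation -sqrt(2)/2.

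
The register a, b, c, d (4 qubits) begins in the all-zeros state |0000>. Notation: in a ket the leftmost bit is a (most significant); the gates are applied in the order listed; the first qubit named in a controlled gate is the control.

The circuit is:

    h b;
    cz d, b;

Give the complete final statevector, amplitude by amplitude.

After the circuit, the state carries amplitude sqrt(2)/2 on |0000>, sqrt(2)/2 on |0100>, and 0 on every other basis state.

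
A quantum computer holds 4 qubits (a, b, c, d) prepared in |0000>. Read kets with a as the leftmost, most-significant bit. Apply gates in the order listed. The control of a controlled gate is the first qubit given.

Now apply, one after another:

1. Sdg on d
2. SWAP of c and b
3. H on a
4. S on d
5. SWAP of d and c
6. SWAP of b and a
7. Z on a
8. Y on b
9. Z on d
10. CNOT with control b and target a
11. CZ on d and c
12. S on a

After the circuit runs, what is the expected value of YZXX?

The expectation value of YZXX is 0.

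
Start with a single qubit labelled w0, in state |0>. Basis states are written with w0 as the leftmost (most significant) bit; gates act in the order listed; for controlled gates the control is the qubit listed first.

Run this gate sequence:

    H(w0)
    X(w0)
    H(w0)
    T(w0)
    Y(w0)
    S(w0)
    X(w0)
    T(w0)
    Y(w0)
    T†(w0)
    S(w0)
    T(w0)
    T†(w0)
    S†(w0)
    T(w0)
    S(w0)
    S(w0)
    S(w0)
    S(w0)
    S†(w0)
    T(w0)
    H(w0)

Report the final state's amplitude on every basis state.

After the circuit, the state carries amplitude -sqrt(2)*exp(I*pi/4)/2 on |0>, sqrt(2)*exp(I*pi/4)/2 on |1>. Key observation: steps 16-19 multiply out to the identity, so the circuit reduces to the remaining gates.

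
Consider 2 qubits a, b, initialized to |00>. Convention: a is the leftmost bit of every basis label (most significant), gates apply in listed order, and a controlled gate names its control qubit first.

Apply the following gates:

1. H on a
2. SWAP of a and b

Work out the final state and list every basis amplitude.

The final amplitudes are sqrt(2)/2 on |00>, sqrt(2)/2 on |01>, 0 on |10>, 0 on |11>.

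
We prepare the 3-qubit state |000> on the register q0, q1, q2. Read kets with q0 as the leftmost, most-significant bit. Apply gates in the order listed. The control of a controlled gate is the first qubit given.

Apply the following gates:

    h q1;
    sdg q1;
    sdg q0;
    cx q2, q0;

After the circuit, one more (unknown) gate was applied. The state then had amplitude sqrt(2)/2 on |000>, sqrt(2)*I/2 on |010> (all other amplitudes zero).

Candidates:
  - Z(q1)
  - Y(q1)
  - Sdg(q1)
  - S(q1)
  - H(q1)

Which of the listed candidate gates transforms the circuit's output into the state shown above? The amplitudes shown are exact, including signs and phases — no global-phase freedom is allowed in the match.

The unique candidate consistent with the amplitudes is Z(q1).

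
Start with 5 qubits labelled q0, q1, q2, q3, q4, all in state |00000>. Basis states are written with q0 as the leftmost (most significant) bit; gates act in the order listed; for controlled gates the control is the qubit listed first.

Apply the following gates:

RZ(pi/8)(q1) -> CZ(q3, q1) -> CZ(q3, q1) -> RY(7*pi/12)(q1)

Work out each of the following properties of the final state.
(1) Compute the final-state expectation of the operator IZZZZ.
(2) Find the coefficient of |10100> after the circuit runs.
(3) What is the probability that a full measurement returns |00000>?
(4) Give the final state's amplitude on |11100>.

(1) In the final state, IZZZZ has expectation -sqrt(6)/4 + sqrt(2)/4. Key observation: gates 2-3 undo each other exactly, leaving only the rest of the circuit to track.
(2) The final state's coefficient on |10100> equals 0.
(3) A full measurement returns |00000> with probability -sqrt(6)/8 + sqrt(2)/8 + 1/2.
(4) The final state's coefficient on |11100> equals 0.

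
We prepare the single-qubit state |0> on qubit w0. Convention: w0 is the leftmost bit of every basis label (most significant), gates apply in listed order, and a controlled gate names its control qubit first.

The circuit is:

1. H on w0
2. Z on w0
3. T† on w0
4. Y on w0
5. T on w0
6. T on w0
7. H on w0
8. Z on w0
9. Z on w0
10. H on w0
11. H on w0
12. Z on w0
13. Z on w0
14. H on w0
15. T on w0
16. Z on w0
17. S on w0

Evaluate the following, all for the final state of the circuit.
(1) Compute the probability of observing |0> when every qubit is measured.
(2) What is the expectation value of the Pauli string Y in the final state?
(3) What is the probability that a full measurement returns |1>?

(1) Outcome |0> occurs with probability 1/2. Key observation: the block from step 7 through step 14 cancels to the identity and can be dropped.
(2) In the final state, Y has expectation 1.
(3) The probability of measuring |1> is 1/2.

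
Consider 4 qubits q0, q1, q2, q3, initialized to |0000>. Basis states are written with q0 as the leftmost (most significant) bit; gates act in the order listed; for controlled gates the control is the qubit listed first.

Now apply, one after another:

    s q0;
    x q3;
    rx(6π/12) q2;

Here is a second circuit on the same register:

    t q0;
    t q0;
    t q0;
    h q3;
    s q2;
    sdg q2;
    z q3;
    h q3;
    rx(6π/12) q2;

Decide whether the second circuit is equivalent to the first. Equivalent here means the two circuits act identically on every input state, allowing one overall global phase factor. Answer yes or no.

No, they are not equivalent — no single phase factor reconciles the two unitaries.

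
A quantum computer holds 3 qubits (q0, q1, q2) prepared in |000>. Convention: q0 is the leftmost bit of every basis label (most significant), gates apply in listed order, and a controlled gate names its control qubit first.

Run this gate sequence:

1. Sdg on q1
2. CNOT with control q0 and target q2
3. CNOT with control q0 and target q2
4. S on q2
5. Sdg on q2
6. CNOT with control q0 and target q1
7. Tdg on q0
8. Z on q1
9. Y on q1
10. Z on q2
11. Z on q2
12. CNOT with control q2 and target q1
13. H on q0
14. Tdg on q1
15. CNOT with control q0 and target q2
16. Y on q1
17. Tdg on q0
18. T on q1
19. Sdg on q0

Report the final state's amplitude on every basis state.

After the circuit, the state carries amplitude -sqrt(2)*exp(3*I*pi/4)/2 on |000>, -sqrt(2)/2 on |101>, and 0 on every other basis state.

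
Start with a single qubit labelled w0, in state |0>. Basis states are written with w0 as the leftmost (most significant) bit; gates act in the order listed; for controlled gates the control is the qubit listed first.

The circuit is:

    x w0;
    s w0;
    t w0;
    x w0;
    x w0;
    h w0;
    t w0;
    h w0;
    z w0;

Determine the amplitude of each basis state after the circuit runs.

The resulting statevector has amplitude 1/2 + exp(3*I*pi/4)/2 on |0>, 1/2 - exp(3*I*pi/4)/2 on |1>.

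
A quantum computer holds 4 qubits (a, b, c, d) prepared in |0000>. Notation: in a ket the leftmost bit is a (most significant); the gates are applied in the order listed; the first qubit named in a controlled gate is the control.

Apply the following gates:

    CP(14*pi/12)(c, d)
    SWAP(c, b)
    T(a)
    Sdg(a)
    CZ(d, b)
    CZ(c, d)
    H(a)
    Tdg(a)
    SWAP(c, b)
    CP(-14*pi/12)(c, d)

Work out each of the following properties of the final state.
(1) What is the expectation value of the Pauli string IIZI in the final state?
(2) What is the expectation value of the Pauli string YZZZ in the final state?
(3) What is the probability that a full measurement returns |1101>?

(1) In the final state, IIZI has expectation 1.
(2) The expectation value of YZZZ is -sqrt(2)/2.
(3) Outcome |1101> occurs with probability 0.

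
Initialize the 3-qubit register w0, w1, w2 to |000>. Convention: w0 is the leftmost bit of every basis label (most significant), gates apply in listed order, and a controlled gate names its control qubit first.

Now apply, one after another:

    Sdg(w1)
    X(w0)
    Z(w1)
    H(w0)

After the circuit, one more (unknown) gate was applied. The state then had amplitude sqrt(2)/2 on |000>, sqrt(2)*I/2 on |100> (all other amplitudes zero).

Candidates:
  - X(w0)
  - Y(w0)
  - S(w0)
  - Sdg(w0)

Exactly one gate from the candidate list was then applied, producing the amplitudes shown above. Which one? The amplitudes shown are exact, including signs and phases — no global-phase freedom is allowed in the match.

The applied gate was Sdg(w0).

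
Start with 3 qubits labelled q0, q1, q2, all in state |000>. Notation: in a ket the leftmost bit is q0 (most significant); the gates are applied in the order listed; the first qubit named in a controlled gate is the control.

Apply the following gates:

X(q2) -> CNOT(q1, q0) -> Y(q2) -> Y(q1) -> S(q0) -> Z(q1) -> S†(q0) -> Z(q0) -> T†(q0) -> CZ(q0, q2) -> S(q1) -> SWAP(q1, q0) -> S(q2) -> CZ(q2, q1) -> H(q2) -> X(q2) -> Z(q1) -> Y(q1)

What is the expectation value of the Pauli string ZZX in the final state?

The observable ZZX averages to 1.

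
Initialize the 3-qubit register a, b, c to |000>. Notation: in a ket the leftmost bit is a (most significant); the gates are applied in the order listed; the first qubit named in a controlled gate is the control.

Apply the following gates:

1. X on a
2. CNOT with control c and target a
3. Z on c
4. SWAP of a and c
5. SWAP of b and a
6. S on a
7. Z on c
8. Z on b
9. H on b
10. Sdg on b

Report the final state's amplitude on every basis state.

The resulting statevector has amplitude -sqrt(2)/2 on |001>, sqrt(2)*I/2 on |011>, and 0 on every other basis state.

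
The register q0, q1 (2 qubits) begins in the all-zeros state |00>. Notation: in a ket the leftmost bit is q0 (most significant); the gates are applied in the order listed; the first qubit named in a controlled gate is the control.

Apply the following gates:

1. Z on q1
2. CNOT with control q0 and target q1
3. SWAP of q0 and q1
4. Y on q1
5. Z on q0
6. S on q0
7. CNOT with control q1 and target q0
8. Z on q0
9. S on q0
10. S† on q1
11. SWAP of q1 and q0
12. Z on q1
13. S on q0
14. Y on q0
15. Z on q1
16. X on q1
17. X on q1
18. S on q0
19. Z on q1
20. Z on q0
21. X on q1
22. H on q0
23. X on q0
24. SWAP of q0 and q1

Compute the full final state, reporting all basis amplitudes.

The resulting statevector has amplitude sqrt(2)*I/2 on |00>, sqrt(2)*I/2 on |01>, 0 on |10>, 0 on |11>.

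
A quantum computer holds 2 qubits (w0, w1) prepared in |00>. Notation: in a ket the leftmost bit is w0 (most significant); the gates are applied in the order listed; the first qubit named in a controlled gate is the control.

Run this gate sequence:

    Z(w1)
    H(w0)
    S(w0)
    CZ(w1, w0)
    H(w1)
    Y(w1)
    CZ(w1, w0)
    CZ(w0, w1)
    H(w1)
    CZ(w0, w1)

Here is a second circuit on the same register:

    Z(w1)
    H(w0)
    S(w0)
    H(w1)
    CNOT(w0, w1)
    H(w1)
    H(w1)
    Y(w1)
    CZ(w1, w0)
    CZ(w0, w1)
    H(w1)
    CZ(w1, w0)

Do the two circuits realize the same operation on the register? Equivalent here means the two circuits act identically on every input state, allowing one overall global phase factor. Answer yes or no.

Yes — the two circuits implement the same unitary up to a global phase.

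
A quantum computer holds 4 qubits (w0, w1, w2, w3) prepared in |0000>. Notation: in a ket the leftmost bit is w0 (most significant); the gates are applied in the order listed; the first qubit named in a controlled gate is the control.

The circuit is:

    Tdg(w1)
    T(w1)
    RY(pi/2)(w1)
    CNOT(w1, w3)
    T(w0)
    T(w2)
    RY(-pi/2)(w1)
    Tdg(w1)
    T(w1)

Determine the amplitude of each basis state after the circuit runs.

The final amplitudes are 1/2 on |0000>, 1/2 on |0001>, -1/2 on |0100>, 1/2 on |0101>, and 0 on every other basis state.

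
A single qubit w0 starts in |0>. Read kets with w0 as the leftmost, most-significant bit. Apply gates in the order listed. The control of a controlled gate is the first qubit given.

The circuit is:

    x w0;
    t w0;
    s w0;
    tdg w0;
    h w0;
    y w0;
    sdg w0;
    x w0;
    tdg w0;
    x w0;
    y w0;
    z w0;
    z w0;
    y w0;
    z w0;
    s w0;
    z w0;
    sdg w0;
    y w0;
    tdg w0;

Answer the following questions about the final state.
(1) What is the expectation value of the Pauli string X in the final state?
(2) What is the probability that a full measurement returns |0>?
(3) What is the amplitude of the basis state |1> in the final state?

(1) The expectation value of X is -1. Key observation: steps 11-14 multiply out to the identity, so the circuit reduces to the remaining gates.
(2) Outcome |0> occurs with probability 1/2.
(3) The final state's coefficient on |1> equals -sqrt(2)/2.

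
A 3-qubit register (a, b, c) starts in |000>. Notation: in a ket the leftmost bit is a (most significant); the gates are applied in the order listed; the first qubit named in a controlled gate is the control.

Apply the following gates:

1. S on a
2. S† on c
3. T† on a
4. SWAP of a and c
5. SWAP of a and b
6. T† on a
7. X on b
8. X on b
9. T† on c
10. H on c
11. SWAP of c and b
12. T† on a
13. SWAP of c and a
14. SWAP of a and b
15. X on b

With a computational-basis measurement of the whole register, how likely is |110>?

The probability of measuring |110> is 1/2. Key observation: the block from step 7 through step 8 cancels to the identity and can be dropped.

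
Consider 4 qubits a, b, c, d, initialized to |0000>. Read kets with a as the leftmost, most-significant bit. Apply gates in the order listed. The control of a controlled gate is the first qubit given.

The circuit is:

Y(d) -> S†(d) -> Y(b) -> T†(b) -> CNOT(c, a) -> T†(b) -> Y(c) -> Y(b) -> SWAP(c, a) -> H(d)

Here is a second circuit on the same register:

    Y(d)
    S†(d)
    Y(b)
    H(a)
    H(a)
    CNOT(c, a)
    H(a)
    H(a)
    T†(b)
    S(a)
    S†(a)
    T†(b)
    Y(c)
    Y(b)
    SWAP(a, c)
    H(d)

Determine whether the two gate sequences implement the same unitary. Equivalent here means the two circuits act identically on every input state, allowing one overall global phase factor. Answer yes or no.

Yes — the two circuits implement the same unitary up to a global phase.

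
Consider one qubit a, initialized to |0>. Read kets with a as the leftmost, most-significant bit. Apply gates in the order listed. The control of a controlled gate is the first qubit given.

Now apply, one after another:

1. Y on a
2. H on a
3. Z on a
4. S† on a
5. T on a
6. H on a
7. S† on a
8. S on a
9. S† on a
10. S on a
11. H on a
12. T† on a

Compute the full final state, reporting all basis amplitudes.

The resulting statevector has amplitude sqrt(2)*I/2 on |0>, sqrt(2)/2 on |1>. Key observation: gates 5-12 undo each other exactly, leaving only the rest of the circuit to track.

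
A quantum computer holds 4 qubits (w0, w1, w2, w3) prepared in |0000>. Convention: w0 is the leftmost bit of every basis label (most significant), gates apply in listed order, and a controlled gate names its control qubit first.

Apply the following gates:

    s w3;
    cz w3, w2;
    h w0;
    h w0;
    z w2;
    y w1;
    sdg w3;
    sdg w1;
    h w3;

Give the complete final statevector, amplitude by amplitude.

After the circuit, the state carries amplitude sqrt(2)/2 on |0100>, sqrt(2)/2 on |0101>, and 0 on every other basis state.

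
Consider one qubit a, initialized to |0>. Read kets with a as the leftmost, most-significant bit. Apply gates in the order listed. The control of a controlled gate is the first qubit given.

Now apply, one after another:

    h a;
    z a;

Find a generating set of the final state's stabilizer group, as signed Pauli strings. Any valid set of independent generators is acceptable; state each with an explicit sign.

One valid set of independent stabilizer generators is -X (any independent generating set of the same group is equally correct).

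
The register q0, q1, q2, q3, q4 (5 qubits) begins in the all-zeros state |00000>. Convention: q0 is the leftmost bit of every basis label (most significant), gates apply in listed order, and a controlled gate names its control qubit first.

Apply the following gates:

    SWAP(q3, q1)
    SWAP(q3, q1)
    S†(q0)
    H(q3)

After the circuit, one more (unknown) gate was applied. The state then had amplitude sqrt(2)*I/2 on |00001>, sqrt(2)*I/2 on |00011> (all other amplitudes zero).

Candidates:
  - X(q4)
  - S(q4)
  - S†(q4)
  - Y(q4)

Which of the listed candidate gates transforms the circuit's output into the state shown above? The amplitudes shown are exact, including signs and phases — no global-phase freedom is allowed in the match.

The unique candidate consistent with the amplitudes is Y(q4). Key observation: steps 1-2 multiply out to the identity, so the circuit reduces to the remaining gates.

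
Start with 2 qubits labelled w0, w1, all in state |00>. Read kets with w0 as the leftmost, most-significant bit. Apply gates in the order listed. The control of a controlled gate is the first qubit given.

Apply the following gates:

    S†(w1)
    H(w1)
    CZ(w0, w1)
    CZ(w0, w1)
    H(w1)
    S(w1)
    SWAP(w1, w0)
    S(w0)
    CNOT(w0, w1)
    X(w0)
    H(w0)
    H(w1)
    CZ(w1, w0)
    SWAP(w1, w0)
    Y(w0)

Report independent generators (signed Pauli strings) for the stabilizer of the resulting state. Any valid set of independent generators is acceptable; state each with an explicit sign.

The final state is stabilized by the group generated by -XZ, +ZX; other independent generating sets are equally valid. Key observation: the block from step 1 through step 6 cancels to the identity and can be dropped.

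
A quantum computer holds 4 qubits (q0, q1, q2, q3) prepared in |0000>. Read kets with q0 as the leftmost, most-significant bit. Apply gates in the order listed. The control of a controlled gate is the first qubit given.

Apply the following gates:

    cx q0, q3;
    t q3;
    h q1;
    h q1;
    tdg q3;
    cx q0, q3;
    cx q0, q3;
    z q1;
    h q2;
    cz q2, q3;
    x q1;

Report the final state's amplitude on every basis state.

The resulting statevector has amplitude sqrt(2)/2 on |0100>, sqrt(2)/2 on |0110>, and 0 on every other basis state. Key observation: the block from step 1 through step 6 cancels to the identity and can be dropped.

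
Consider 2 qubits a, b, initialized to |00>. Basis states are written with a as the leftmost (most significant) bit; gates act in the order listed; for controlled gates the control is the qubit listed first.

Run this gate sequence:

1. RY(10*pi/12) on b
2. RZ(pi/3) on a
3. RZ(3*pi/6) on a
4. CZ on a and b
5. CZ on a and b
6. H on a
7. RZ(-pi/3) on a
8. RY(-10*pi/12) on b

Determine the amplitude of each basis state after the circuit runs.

The final amplitudes are -sqrt(2)*exp(3*I*pi/4)/2 on |00>, 0 on |01>, -sqrt(2)*exp(5*I*pi/12)/2 on |10>, 0 on |11>.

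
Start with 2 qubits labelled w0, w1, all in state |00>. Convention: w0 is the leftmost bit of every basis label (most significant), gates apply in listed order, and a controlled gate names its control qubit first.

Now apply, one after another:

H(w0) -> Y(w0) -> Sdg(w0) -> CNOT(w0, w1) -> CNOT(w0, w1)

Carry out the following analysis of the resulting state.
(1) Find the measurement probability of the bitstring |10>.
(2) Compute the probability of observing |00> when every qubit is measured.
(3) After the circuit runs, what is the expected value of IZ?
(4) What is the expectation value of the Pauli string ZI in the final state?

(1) Outcome |10> occurs with probability 1/2.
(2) A full measurement returns |00> with probability 1/2.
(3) The expectation value of IZ is 1.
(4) The expectation value of ZI is 0.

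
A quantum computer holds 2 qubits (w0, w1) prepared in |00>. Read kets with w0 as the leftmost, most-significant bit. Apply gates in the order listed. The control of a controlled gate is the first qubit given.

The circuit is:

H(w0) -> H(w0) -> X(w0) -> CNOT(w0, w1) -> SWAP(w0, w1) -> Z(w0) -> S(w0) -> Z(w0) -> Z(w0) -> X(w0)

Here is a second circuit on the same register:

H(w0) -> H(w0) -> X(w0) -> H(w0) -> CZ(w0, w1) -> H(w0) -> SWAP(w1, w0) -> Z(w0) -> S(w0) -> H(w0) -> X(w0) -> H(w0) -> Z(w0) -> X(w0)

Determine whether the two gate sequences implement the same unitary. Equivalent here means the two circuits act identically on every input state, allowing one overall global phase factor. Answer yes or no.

No — the two circuits implement different unitaries, even allowing a global phase.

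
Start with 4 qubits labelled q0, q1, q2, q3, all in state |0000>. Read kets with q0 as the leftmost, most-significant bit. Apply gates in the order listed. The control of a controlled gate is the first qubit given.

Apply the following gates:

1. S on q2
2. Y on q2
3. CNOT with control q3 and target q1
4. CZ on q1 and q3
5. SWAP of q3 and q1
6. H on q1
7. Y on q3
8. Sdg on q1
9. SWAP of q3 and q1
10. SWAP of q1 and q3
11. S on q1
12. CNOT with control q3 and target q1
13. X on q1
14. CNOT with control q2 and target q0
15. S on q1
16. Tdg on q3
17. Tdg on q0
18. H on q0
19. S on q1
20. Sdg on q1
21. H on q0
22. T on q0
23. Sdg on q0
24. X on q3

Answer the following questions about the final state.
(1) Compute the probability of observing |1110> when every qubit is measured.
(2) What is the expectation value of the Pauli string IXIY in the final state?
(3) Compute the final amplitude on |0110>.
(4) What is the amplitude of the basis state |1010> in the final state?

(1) The probability of measuring |1110> is 1/2. Key observation: gates 17-22 undo each other exactly, leaving only the rest of the circuit to track.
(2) The expectation value of IXIY is 0.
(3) The amplitude on |0110> is 0.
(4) |1010> carries amplitude sqrt(2)*exp(I*pi/4)/2 in the final state.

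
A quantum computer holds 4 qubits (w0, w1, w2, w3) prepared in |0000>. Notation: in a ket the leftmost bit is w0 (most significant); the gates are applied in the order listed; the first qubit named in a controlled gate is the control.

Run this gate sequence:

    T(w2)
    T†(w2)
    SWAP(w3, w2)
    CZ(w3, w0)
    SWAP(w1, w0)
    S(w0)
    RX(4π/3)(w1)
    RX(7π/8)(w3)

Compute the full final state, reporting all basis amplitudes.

The final amplitudes are -sin(pi/16)/2 on |0000>, I*cos(pi/16)/2 on |0001>, -sqrt(3)*I*sin(pi/16)/2 on |0100>, -sqrt(3)*cos(pi/16)/2 on |0101>, and 0 on every other basis state.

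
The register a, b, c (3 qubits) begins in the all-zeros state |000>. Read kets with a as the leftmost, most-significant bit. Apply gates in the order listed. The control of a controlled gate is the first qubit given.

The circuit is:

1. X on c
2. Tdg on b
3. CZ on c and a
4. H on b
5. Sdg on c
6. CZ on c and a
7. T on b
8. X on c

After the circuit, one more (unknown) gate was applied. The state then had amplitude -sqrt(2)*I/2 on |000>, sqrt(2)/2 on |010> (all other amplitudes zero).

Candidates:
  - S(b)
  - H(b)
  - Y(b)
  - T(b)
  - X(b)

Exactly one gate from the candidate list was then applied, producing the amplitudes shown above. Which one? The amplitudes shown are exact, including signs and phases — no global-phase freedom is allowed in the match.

It was T(b) that produced the state shown.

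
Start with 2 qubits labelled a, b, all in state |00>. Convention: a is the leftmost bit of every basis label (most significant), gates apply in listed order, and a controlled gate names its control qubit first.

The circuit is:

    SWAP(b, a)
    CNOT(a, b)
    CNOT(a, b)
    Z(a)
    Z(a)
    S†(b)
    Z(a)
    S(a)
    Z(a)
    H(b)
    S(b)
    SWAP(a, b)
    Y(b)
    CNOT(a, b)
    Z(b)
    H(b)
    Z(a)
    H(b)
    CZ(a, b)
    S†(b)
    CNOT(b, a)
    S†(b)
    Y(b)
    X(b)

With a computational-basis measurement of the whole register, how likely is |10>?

The probability of measuring |10> is 1/2. Key observation: gates 2-3 undo each other exactly, leaving only the rest of the circuit to track.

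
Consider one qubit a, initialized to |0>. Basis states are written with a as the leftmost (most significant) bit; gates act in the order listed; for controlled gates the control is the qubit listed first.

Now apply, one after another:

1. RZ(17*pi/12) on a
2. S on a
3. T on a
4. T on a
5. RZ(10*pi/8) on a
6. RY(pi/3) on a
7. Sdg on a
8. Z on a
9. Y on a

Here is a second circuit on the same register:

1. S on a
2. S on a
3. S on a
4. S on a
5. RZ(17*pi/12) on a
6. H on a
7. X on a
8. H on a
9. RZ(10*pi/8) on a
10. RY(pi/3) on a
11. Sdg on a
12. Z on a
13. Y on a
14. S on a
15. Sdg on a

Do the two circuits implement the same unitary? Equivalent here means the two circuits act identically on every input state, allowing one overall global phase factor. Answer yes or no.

Yes — the two circuits implement the same unitary up to a global phase.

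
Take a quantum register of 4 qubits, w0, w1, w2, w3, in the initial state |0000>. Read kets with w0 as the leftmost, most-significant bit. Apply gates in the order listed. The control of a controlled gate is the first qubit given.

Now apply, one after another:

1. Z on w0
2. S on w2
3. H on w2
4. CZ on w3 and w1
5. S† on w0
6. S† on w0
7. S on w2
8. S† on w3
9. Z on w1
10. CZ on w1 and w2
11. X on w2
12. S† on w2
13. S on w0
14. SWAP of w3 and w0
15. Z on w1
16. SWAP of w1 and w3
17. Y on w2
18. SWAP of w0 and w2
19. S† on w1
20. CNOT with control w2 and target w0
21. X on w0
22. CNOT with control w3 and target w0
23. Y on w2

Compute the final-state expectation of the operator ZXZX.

The expectation value of ZXZX is 0.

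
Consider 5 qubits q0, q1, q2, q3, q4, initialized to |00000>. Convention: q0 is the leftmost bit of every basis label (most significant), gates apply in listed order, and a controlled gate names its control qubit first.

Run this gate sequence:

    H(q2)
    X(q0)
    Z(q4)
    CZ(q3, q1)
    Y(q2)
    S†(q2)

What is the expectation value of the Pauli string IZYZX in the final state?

The expectation value of IZYZX is 0.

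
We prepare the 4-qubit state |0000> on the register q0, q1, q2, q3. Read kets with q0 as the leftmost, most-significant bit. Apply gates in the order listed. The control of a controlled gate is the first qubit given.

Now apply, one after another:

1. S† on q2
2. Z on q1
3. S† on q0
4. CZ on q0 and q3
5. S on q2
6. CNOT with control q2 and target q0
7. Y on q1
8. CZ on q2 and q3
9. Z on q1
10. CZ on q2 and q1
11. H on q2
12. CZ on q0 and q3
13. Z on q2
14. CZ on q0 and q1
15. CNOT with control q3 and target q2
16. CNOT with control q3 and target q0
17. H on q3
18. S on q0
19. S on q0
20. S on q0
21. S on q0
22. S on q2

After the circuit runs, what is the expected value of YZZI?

The expectation value of YZZI is 0. Key observation: steps 18-21 multiply out to the identity, so the circuit reduces to the remaining gates.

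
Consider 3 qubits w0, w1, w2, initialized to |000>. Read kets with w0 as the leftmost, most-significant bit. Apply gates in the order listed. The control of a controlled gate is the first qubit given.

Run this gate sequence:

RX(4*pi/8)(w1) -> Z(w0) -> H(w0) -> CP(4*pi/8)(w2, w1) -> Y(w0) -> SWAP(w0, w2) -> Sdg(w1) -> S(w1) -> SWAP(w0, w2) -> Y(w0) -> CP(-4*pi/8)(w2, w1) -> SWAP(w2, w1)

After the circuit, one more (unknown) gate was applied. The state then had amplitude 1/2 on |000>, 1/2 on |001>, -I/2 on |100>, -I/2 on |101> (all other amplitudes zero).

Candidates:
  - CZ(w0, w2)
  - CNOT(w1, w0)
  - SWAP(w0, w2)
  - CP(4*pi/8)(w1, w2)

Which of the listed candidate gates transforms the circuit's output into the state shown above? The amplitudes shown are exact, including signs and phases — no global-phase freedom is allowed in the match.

It was SWAP(w0, w2) that produced the state shown. Key observation: the block from step 4 through step 11 cancels to the identity and can be dropped.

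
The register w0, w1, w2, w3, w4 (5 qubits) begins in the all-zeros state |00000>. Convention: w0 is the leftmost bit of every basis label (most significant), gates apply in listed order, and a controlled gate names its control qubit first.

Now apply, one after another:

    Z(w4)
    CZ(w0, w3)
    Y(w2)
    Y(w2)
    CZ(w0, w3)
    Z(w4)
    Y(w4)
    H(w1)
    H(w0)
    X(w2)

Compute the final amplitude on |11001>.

The amplitude on |11001> is 0. Key observation: gates 1-6 undo each other exactly, leaving only the rest of the circuit to track.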